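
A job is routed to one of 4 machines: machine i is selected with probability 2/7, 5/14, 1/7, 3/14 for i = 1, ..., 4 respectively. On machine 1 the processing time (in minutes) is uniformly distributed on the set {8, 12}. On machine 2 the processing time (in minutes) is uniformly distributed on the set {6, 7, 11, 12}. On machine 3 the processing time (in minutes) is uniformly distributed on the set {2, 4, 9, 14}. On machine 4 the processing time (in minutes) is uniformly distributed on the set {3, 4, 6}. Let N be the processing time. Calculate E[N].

225/28

E[N | machine 1] = (8+12)/2 = 10.
E[N | machine 2] = (6+7+11+12)/4 = 9.
E[N | machine 3] = (2+4+9+14)/4 = 29/4.
E[N | machine 4] = (3+4+6)/3 = 13/3.
E[N] = (2/7)·(10) + (5/14)·(9) + (1/7)·(29/4) + (3/14)·(13/3) = 225/28.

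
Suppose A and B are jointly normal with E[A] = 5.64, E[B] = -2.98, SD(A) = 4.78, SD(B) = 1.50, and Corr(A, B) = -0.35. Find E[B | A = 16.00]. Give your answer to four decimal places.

-4.1179

The regression of B on A has slope ρ·σ_B/σ_A and passes through (μ_A, μ_B).
E[B | A=16.00] = -2.98 + (-0.35)·(1.50/4.78)·(16.00 − (5.64)) = -2.98 + (-0.109833)·(10.36) = -4.1179.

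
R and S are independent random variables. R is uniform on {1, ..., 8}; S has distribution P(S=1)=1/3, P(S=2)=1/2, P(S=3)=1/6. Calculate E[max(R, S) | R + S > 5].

P(R + S > 5) = 29/48.
Summing max(R,S)·P(x,y) over outcomes with R + S > 5 gives 175/48.
E[max(R, S) | R + S > 5] = (175/48) / (29/48) = 175/29.

175/29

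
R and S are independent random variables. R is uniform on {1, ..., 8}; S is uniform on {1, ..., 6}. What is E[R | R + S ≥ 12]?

Outcomes with R + S ≥ 12: (6,6), (7,5), (7,6), (8,4), (8,5), (8,6), each with probability 1/48.
E[R | R + S ≥ 12] = (6 + 7 + 7 + 8 + 8 + 8) / 6 = 22/3.

22/3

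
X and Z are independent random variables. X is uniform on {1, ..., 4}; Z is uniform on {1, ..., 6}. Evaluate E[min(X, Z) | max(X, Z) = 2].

4/3

P(max(X, Z) = 2) = 1/8.
Summing min(X,Z)·P(x,y) over outcomes with max(X, Z) = 2 gives 1/6.
E[min(X, Z) | max(X, Z) = 2] = (1/6) / (1/8) = 4/3.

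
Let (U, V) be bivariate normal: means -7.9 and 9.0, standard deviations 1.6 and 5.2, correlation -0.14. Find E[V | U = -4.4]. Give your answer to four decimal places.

7.4075

The regression of V on U has slope ρ·σ_V/σ_U and passes through (μ_U, μ_V).
E[V | U=-4.4] = 9.0 + (-0.14)·(5.2/1.6)·(-4.4 − (-7.9)) = 9.0 + (-0.455)·(3.5) = 7.4075.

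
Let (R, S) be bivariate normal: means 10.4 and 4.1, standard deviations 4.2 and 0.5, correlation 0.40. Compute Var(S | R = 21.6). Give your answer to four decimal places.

For a bivariate normal, Var(S | R=x) = σ_S²(1 − ρ²).
Var(S | R=21.6) = (0.5)²·(1 − (0.40)²) = 0.25·0.84 = 0.2100.

0.2100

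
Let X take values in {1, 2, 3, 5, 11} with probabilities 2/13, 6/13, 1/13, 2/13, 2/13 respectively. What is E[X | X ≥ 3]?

P(X ≥ 3) = 5/13.
Σ over the event: 3·1/13 + 5·2/13 + 11·2/13 = 35/13.
E[X | X ≥ 3] = (35/13) / (5/13) = 7.

7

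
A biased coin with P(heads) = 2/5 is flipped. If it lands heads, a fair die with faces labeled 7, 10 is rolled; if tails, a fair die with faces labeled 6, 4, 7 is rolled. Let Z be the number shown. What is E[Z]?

E[Z | heads] = (7+10)/2 = 17/2.
E[Z | tails] = (6+4+7)/3 = 17/3.
E[Z] = (2/5)·(17/2) + (3/5)·(17/3) = 34/5.

34/5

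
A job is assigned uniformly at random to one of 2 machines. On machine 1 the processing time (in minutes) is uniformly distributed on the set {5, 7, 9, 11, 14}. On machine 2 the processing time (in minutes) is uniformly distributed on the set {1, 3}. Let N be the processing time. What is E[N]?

E[N | machine 1] = (5+7+9+11+14)/5 = 46/5.
E[N | machine 2] = (1+3)/2 = 2.
By the law of total expectation,
E[N] = (1/2)·(46/5) + (1/2)·(2) = 28/5.

28/5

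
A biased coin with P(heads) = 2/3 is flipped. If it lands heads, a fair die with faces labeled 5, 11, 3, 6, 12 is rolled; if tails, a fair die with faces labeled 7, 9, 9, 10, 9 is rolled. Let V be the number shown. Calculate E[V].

E[V | heads] = (5+11+3+6+12)/5 = 37/5.
E[V | tails] = (7+9+9+10+9)/5 = 44/5.
E[V] = (2/3)·(37/5) + (1/3)·(44/5) = 118/15.

118/15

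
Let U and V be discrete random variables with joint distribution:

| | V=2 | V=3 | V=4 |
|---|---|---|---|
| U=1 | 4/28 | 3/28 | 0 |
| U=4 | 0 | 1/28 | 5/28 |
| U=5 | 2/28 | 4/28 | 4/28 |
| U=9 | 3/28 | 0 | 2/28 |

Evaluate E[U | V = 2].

41/9

P(V = 2) = 9/28.
Summing U·P(U=x,V=y) over the conditioning event gives 41/28.
E[U | V = 2] = (41/28) / (9/28) = 41/9.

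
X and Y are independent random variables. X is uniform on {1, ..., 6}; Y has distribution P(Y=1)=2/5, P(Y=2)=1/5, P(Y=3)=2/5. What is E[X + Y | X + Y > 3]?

152/25

P(X + Y > 3) = 5/6.
Summing (X+Y)·P(x,y) over outcomes with X + Y > 3 gives 76/15.
E[X + Y | X + Y > 3] = (76/15) / (5/6) = 152/25.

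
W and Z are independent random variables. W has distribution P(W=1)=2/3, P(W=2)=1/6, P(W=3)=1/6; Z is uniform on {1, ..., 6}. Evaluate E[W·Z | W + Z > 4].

52/7

P(W + Z > 4) = 7/12.
Summing WZ·P(x,y) over outcomes with W + Z > 4 gives 13/3.
E[W·Z | W + Z > 4] = (13/3) / (7/12) = 52/7.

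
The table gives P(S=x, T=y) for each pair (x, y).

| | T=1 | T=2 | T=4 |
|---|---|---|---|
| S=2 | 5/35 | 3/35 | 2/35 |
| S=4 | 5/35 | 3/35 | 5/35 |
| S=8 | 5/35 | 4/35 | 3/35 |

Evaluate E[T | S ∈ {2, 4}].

P(S ∈ {2, 4}) = 23/35.
Σ T·P over the event = 1·(5/35) + 2·(3/35) + 4·(2/35) + 1·(5/35) + 2·(3/35) + 4·(5/35) = 10/7.
E[T | S ∈ {2, 4}] = (10/7) / (23/35) = 50/23.

50/23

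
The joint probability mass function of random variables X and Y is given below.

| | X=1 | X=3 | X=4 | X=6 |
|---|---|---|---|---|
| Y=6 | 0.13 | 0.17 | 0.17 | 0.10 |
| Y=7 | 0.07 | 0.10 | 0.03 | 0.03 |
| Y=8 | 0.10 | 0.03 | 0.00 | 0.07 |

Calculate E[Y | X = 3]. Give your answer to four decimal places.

6.5333

P(X = 3) = 0.30.
Σ Y·P over the event = 6·(0.17) + 7·(0.10) + 8·(0.03) = 1.96.
E[Y | X = 3] = (1.96) / (0.30) = 6.5333.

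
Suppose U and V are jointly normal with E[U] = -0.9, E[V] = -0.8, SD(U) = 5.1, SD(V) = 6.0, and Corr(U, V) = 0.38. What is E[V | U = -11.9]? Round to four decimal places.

For a bivariate normal, E[V | U=x] = μ_V + ρ·(σ_V/σ_U)·(x − μ_U).
E[V | U=-11.9] = -0.8 + (0.38)·(6.0/5.1)·(-11.9 − (-0.9)) = -0.8 + (0.447059)·(-11) = -5.7176.

-5.7176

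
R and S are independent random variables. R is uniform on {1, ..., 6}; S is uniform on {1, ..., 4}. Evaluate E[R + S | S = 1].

9/2

P(S = 1) = 1/4.
Summing (R+S)·P(x,y) over outcomes with S = 1 gives 9/8.
E[R + S | S = 1] = (9/8) / (1/4) = 9/2.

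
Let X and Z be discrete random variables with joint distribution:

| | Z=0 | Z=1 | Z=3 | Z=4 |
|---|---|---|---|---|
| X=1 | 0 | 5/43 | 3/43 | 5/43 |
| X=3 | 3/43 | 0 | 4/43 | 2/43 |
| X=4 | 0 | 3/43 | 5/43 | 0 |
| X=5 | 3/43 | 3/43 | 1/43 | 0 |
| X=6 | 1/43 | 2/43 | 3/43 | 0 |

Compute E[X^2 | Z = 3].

P(Z = 3) = 16/43.
Σ X^2·P over the event = 1·(3/43) + 9·(4/43) + 16·(5/43) + 25·(1/43) + 36·(3/43) = 252/43.
E[X^2 | Z = 3] = (252/43) / (16/43) = 63/4.

63/4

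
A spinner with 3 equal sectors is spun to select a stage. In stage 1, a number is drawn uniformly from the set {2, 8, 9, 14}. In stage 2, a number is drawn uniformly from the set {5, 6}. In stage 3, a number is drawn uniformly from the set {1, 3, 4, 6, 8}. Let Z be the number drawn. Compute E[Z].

E[Z | stage 1] = (2+8+9+14)/4 = 33/4.
E[Z | stage 2] = (5+6)/2 = 11/2.
E[Z | stage 3] = (1+3+4+6+8)/5 = 22/5.
By the law of total expectation,
E[Z] = (1/3)·(33/4) + (1/3)·(11/2) + (1/3)·(22/5) = 121/20.

121/20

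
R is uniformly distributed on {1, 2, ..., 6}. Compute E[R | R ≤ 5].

3

Given R ≤ 5, R is equally likely to be any of {1, 2, 3, 4, 5}.
E[R | R ≤ 5] = (1 + 2 + 3 + 4 + 5) / 5 = 3.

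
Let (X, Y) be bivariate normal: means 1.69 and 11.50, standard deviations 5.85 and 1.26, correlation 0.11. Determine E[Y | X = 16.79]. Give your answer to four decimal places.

11.8578

E[Y | X=x] = μ_Y + ρ(σ_Y/σ_X)(x − μ_X) for jointly normal variables.
E[Y | X=16.79] = 11.50 + (0.11)·(1.26/5.85)·(16.79 − (1.69)) = 11.50 + (0.0236923)·(15.1) = 11.8578.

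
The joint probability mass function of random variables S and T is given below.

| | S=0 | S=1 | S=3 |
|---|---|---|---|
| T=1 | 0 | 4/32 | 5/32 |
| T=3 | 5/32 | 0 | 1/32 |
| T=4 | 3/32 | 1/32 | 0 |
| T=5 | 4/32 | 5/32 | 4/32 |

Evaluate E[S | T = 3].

1/2

P(T = 3) = 3/16.
Σ S·P over the event = 0·(5/32) + 3·(1/32) = 3/32.
E[S | T = 3] = (3/32) / (3/16) = 1/2.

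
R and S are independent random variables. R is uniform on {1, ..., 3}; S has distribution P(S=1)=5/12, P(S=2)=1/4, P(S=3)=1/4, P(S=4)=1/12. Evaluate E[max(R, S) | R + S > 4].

P(R + S > 4) = 1/3.
Summing max(R,S)·P(x,y) over outcomes with R + S > 4 gives 13/12.
E[max(R, S) | R + S > 4] = (13/12) / (1/3) = 13/4.

13/4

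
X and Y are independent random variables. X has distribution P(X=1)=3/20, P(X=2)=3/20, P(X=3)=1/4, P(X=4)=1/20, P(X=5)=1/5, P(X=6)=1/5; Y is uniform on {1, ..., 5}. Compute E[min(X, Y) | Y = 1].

P(Y = 1) = 1/5.
Summing min(X,Y)·P(x,y) over outcomes with Y = 1 gives 1/5.
E[min(X, Y) | Y = 1] = (1/5) / (1/5) = 1.

1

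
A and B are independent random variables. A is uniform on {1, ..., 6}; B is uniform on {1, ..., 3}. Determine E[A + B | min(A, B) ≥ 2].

Outcomes with min(A, B) ≥ 2: (2,2), (2,3), (3,2), (3,3), (4,2), (4,3), (5,2), (5,3), (6,2), (6,3), each with probability 1/18.
E[A + B | min(A, B) ≥ 2] = (4 + 5 + 5 + 6 + 6 + 7 + 7 + 8 + 8 + 9) / 10 = 13/2.

13/2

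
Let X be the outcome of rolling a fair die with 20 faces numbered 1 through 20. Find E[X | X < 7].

Given X < 7, X is equally likely to be any of {1, 2, 3, 4, 5, 6}.
E[X | X < 7] = (1 + 2 + 3 + 4 + 5 + 6) / 6 = 7/2.

7/2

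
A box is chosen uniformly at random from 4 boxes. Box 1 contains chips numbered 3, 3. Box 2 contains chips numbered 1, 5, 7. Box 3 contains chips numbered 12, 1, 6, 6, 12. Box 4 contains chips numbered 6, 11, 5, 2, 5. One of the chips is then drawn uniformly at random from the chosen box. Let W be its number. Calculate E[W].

77/15

E[W | box 1] = (3+3)/2 = 3.
E[W | box 2] = (1+5+7)/3 = 13/3.
E[W | box 3] = (12+1+6+6+12)/5 = 37/5.
E[W | box 4] = (6+11+5+2+5)/5 = 29/5.
By the law of total expectation,
E[W] = (1/4)·(3) + (1/4)·(13/3) + (1/4)·(37/5) + (1/4)·(29/5) = 77/15.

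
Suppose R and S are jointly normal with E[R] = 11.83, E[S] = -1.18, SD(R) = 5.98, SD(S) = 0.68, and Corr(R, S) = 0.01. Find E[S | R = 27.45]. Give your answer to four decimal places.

For a bivariate normal, E[S | R=x] = μ_S + ρ·(σ_S/σ_R)·(x − μ_R).
E[S | R=27.45] = -1.18 + (0.01)·(0.68/5.98)·(27.45 − (11.83)) = -1.18 + (0.0011371)·(15.62) = -1.1622.

-1.1622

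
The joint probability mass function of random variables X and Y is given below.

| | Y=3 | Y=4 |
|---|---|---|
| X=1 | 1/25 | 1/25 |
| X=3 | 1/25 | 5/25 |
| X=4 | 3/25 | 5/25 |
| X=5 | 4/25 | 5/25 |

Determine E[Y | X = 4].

P(X = 4) = 8/25.
Σ Y·P over the event = 3·(3/25) + 4·(5/25) = 29/25.
E[Y | X = 4] = (29/25) / (8/25) = 29/8.

29/8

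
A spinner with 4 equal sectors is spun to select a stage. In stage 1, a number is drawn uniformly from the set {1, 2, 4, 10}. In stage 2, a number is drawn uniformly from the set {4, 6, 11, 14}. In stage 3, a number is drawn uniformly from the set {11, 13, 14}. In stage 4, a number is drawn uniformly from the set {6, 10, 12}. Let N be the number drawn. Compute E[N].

E[N | stage 1] = (1+2+4+10)/4 = 17/4.
E[N | stage 2] = (4+6+11+14)/4 = 35/4.
E[N | stage 3] = (11+13+14)/3 = 38/3.
E[N | stage 4] = (6+10+12)/3 = 28/3.
E[N] = (1/4)·(17/4) + (1/4)·(35/4) + (1/4)·(38/3) + (1/4)·(28/3) = 35/4.

35/4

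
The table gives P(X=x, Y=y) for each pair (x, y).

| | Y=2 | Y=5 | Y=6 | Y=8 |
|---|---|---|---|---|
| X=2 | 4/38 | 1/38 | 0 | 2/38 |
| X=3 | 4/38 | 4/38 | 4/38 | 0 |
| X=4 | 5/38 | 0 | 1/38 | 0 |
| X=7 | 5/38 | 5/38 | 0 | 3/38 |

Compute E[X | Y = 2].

25/6

P(Y = 2) = 9/19.
Summing X·P(X=x,Y=y) over the conditioning event gives 75/38.
E[X | Y = 2] = (75/38) / (9/19) = 25/6.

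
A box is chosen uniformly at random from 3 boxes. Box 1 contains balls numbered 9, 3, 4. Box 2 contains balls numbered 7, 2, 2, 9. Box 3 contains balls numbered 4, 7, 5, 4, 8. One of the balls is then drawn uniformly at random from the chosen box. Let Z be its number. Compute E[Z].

E[Z | box 1] = (9+3+4)/3 = 16/3.
E[Z | box 2] = (7+2+2+9)/4 = 5.
E[Z | box 3] = (4+7+5+4+8)/5 = 28/5.
By the law of total expectation,
E[Z] = (1/3)·(16/3) + (1/3)·(5) + (1/3)·(28/5) = 239/45.

239/45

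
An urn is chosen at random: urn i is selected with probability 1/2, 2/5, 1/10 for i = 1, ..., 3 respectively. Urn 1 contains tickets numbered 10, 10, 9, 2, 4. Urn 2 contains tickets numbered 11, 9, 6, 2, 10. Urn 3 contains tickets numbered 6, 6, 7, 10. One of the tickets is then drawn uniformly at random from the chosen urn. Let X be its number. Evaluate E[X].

1453/200

E[X | urn 1] = (10+10+9+2+4)/5 = 7.
E[X | urn 2] = (11+9+6+2+10)/5 = 38/5.
E[X | urn 3] = (6+6+7+10)/4 = 29/4.
E[X] = (1/2)·(7) + (2/5)·(38/5) + (1/10)·(29/4) = 1453/200.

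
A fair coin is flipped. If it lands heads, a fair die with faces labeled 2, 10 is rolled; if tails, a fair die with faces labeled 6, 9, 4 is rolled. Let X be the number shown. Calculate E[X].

E[X | heads] = (2+10)/2 = 6.
E[X | tails] = (6+9+4)/3 = 19/3.
By the law of total expectation,
E[X] = (1/2)·(6) + (1/2)·(19/3) = 37/6.

37/6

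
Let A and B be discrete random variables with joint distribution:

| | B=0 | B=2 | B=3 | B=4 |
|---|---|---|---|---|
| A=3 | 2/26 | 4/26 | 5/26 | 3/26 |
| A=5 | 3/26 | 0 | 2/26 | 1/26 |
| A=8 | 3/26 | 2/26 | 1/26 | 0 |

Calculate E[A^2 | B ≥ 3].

211/12

P(B ≥ 3) = 6/13.
Σ A^2·P over the event = 9·(5/26) + 9·(3/26) + 25·(2/26) + 25·(1/26) + 64·(1/26) = 211/26.
E[A^2 | B ≥ 3] = (211/26) / (6/13) = 211/12.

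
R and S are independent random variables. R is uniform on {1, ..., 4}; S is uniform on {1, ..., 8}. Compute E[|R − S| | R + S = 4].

4/3

Outcomes with R + S = 4: (1,3), (2,2), (3,1), each with probability 1/32.
E[|R − S| | R + S = 4] = (2 + 0 + 2) / 3 = 4/3.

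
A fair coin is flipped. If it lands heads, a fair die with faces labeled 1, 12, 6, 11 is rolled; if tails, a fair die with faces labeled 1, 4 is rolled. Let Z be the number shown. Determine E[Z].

E[Z | heads] = (1+12+6+11)/4 = 15/2.
E[Z | tails] = (1+4)/2 = 5/2.
E[Z] = (1/2)·(15/2) + (1/2)·(5/2) = 5.

5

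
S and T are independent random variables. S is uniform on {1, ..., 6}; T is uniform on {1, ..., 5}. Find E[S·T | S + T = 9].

58/3

Outcomes with S + T = 9: (4,5), (5,4), (6,3), each with probability 1/30.
E[S·T | S + T = 9] = (20 + 20 + 18) / 3 = 58/3.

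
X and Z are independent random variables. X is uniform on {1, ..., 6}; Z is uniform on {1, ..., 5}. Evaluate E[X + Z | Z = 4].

Outcomes with Z = 4: (1,4), (2,4), (3,4), (4,4), (5,4), (6,4), each with probability 1/30.
E[X + Z | Z = 4] = (5 + 6 + 7 + 8 + 9 + 10) / 6 = 15/2.

15/2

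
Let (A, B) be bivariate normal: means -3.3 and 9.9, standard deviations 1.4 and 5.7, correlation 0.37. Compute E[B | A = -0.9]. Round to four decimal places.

13.5154

For a bivariate normal, E[B | A=x] = μ_B + ρ·(σ_B/σ_A)·(x − μ_A).
E[B | A=-0.9] = 9.9 + (0.37)·(5.7/1.4)·(-0.9 − (-3.3)) = 9.9 + (1.5064)·(2.4) = 13.5154.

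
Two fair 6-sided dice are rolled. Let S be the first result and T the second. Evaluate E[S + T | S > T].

7

P(S > T) = 5/12.
Summing (S+T)·P(x,y) over outcomes with S > T gives 35/12.
E[S + T | S > T] = (35/12) / (5/12) = 7.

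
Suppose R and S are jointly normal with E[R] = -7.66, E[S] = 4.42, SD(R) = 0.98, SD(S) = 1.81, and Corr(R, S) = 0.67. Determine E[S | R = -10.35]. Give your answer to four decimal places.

1.0913

For a bivariate normal, E[S | R=x] = μ_S + ρ·(σ_S/σ_R)·(x − μ_R).
E[S | R=-10.35] = 4.42 + (0.67)·(1.81/0.98)·(-10.35 − (-7.66)) = 4.42 + (1.23745)·(-2.69) = 1.0913.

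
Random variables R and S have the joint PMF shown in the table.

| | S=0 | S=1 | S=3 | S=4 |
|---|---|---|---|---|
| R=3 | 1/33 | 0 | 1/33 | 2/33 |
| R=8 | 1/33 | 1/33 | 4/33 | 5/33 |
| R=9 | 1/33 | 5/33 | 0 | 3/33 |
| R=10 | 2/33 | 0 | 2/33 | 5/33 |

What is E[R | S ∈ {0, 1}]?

P(S ∈ {0, 1}) = 1/3.
Summing R·P(R=x,S=y) over the conditioning event gives 31/11.
E[R | S ∈ {0, 1}] = (31/11) / (1/3) = 93/11.

93/11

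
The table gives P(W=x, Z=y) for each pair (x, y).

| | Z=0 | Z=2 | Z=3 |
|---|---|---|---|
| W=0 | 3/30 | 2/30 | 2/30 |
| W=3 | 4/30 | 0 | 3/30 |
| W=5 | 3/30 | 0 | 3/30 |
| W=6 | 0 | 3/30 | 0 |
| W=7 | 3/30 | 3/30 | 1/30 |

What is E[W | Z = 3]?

31/9

P(Z = 3) = 3/10.
Σ W·P over the event = 0·(2/30) + 3·(3/30) + 5·(3/30) + 7·(1/30) = 31/30.
E[W | Z = 3] = (31/30) / (3/10) = 31/9.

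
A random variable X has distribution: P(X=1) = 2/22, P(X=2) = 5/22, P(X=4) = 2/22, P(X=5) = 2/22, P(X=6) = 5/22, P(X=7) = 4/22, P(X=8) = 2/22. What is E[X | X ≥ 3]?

92/15

P(X ≥ 3) = 15/22.
Σ over the event: 4·1/11 + 5·1/11 + 6·5/22 + 7·2/11 + 8·1/11 = 46/11.
E[X | X ≥ 3] = (46/11) / (15/22) = 92/15.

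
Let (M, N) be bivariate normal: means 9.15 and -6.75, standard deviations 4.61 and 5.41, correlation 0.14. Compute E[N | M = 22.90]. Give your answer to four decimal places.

-4.4909

The regression of N on M has slope ρ·σ_N/σ_M and passes through (μ_M, μ_N).
E[N | M=22.90] = -6.75 + (0.14)·(5.41/4.61)·(22.90 − (9.15)) = -6.75 + (0.1643)·(13.75) = -4.4909.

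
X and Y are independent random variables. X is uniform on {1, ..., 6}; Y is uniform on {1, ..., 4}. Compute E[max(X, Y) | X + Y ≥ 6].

67/14

P(X + Y ≥ 6) = 7/12.
Summing max(X,Y)·P(x,y) over outcomes with X + Y ≥ 6 gives 67/24.
E[max(X, Y) | X + Y ≥ 6] = (67/24) / (7/12) = 67/14.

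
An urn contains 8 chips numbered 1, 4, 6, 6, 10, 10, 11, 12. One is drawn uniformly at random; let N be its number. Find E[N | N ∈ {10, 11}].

P(N ∈ {10, 11}) = 3/8.
Σ over the event: 10·1/4 + 11·1/8 = 31/8.
E[N | N ∈ {10, 11}] = (31/8) / (3/8) = 31/3.

31/3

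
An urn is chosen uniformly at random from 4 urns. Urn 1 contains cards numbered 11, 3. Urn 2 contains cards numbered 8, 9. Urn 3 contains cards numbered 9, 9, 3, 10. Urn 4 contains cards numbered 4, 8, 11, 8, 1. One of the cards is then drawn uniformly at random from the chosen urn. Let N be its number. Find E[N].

E[N | urn 1] = (11+3)/2 = 7.
E[N | urn 2] = (8+9)/2 = 17/2.
E[N | urn 3] = (9+9+3+10)/4 = 31/4.
E[N | urn 4] = (4+8+11+8+1)/5 = 32/5.
By the law of total expectation,
E[N] = (1/4)·(7) + (1/4)·(17/2) + (1/4)·(31/4) + (1/4)·(32/5) = 593/80.

593/80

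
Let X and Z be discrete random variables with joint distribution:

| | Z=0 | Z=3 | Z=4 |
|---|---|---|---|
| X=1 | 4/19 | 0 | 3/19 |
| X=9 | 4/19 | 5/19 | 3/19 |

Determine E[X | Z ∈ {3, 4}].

75/11

P(Z ∈ {3, 4}) = 11/19.
Σ X·P over the event = 1·(3/19) + 9·(5/19) + 9·(3/19) = 75/19.
E[X | Z ∈ {3, 4}] = (75/19) / (11/19) = 75/11.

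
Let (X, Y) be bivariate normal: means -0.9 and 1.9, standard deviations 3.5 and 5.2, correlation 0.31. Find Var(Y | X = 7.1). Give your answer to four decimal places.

24.4415

For a bivariate normal, Var(Y | X=x) = σ_Y²(1 − ρ²).
Var(Y | X=7.1) = (5.2)²·(1 − (0.31)²) = 27.04·0.9039 = 24.4415.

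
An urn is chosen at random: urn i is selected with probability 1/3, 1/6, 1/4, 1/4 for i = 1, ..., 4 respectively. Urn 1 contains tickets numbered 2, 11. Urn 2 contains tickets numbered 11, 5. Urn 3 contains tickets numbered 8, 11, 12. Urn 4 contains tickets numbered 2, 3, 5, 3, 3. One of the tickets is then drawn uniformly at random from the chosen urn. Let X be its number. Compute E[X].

E[X | urn 1] = (2+11)/2 = 13/2.
E[X | urn 2] = (11+5)/2 = 8.
E[X | urn 3] = (8+11+12)/3 = 31/3.
E[X | urn 4] = (2+3+5+3+3)/5 = 16/5.
By the law of total expectation,
E[X] = (1/3)·(13/2) + (1/6)·(8) + (1/4)·(31/3) + (1/4)·(16/5) = 413/60.

413/60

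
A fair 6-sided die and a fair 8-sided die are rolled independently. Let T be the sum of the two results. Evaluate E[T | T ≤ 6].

P(T ≤ 6) = 5/16.
Σ over the event: 2·1/48 + 3·1/24 + 4·1/16 + 5·1/12 + 6·5/48 = 35/24.
E[T | T ≤ 6] = (35/24) / (5/16) = 14/3.

14/3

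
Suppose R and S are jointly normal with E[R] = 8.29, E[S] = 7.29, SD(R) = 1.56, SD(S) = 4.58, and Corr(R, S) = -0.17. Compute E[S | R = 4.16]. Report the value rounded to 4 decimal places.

9.3513

The regression of S on R has slope ρ·σ_S/σ_R and passes through (μ_R, μ_S).
E[S | R=4.16] = 7.29 + (-0.17)·(4.58/1.56)·(4.16 − (8.29)) = 7.29 + (-0.4991)·(-4.13) = 9.3513.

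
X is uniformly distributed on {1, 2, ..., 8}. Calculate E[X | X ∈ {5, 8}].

13/2

P(X ∈ {5, 8}) = 1/4.
Σ over the event: 5·1/8 + 8·1/8 = 13/8.
E[X | X ∈ {5, 8}] = (13/8) / (1/4) = 13/2.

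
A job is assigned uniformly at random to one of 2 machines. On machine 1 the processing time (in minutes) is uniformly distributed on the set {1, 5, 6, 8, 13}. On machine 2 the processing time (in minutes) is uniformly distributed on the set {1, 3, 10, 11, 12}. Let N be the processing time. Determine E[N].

7

E[N | machine 1] = (1+5+6+8+13)/5 = 33/5.
E[N | machine 2] = (1+3+10+11+12)/5 = 37/5.
E[N] = (1/2)·(33/5) + (1/2)·(37/5) = 7.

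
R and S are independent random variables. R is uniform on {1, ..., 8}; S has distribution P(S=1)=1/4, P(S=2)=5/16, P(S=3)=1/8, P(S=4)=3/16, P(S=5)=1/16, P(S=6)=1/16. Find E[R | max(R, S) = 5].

P(max(R, S) = 5) = 19/128.
Summing R·P(x,y) over outcomes with max(R, S) = 5 gives 85/128.
E[R | max(R, S) = 5] = (85/128) / (19/128) = 85/19.

85/19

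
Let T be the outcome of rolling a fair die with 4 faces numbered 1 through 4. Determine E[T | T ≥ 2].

3

Given T ≥ 2, T is equally likely to be any of {2, 3, 4}.
E[T | T ≥ 2] = (2 + 3 + 4) / 3 = 3.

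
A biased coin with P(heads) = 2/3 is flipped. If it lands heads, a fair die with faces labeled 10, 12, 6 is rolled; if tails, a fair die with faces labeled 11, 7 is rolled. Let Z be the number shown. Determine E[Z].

83/9

E[Z | heads] = (10+12+6)/3 = 28/3.
E[Z | tails] = (11+7)/2 = 9.
E[Z] = (2/3)·(28/3) + (1/3)·(9) = 83/9.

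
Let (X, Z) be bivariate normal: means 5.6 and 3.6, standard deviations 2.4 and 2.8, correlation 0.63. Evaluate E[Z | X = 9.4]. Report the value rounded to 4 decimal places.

6.3930

E[Z | X=x] = μ_Z + ρ(σ_Z/σ_X)(x − μ_X) for jointly normal variables.
E[Z | X=9.4] = 3.6 + (0.63)·(2.8/2.4)·(9.4 − (5.6)) = 3.6 + (0.735)·(3.8) = 6.3930.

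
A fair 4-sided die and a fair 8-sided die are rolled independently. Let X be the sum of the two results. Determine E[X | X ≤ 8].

62/11

P(X ≤ 8) = 11/16.
Σ over the event: 2·1/32 + 3·1/16 + 4·3/32 + 5·1/8 + 6·1/8 + 7·1/8 + 8·1/8 = 31/8.
E[X | X ≤ 8] = (31/8) / (11/16) = 62/11.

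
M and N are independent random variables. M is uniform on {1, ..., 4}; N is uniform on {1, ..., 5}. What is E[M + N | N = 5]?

15/2

Outcomes with N = 5: (1,5), (2,5), (3,5), (4,5), each with probability 1/20.
E[M + N | N = 5] = (6 + 7 + 8 + 9) / 4 = 15/2.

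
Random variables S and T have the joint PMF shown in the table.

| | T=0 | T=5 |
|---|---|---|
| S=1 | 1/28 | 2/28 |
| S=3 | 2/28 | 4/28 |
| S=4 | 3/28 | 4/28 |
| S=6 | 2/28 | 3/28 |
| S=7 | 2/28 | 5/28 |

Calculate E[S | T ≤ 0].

9/2

P(T ≤ 0) = 5/14.
Summing S·P(S=x,T=y) over the conditioning event gives 45/28.
E[S | T ≤ 0] = (45/28) / (5/14) = 9/2.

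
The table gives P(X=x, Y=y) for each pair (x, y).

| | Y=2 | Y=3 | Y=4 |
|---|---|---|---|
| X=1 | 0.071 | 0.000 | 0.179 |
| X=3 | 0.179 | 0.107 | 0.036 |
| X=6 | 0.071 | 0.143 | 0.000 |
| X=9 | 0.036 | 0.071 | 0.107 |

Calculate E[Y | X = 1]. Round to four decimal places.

3.4320

P(X = 1) = 0.250.
Σ Y·P over the event = 2·(0.071) + 4·(0.179) = 0.858.
E[Y | X = 1] = (0.858) / (0.250) = 3.4320.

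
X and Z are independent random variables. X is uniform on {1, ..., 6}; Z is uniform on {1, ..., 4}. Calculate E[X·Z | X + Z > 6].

29/2

Outcomes with X + Z > 6: (3,4), (4,3), (4,4), (5,2), (5,3), (5,4), (6,1), (6,2), (6,3), (6,4), each with probability 1/24.
E[X·Z | X + Z > 6] = (12 + 12 + 16 + 10 + 15 + 20 + 6 + 12 + 18 + 24) / 10 = 29/2.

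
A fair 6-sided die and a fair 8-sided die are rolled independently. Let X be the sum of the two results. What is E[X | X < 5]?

10/3

P(X < 5) = 1/8.
Σ over the event: 2·1/48 + 3·1/24 + 4·1/16 = 5/12.
E[X | X < 5] = (5/12) / (1/8) = 10/3.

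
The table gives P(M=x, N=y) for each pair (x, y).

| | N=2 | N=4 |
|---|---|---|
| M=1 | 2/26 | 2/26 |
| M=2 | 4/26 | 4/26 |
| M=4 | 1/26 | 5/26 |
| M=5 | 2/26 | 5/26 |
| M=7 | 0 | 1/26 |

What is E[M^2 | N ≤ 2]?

28/3

P(N ≤ 2) = 9/26.
Σ M^2·P over the event = 1·(2/26) + 4·(4/26) + 16·(1/26) + 25·(2/26) = 42/13.
E[M^2 | N ≤ 2] = (42/13) / (9/26) = 28/3.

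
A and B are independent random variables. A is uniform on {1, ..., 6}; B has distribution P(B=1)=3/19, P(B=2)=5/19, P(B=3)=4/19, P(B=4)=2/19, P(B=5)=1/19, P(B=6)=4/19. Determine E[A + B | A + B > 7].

P(A + B > 7) = 43/114.
Summing (A+B)·P(x,y) over outcomes with A + B > 7 gives 200/57.
E[A + B | A + B > 7] = (200/57) / (43/114) = 400/43.

400/43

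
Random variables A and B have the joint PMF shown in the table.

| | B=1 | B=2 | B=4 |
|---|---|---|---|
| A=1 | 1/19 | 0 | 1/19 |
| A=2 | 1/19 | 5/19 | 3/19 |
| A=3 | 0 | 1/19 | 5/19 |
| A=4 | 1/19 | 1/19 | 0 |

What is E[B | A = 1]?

5/2

P(A = 1) = 2/19.
Summing B·P(A=x,B=y) over the conditioning event gives 5/19.
E[B | A = 1] = (5/19) / (2/19) = 5/2.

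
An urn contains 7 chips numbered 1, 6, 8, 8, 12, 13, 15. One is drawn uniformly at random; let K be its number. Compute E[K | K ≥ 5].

31/3

P(K ≥ 5) = 6/7.
Σ over the event: 6·1/7 + 8·2/7 + 12·1/7 + 13·1/7 + 15·1/7 = 62/7.
E[K | K ≥ 5] = (62/7) / (6/7) = 31/3.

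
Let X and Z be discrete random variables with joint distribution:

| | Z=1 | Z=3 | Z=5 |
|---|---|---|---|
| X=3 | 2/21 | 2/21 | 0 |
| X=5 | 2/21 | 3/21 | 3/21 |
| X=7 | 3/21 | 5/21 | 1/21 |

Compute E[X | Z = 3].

28/5

P(Z = 3) = 10/21.
Summing X·P(X=x,Z=y) over the conditioning event gives 8/3.
E[X | Z = 3] = (8/3) / (10/21) = 28/5.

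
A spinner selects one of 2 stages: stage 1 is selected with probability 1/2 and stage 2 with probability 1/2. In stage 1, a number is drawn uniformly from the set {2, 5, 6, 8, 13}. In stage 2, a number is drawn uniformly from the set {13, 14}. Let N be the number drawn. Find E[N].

203/20

E[N | stage 1] = (2+5+6+8+13)/5 = 34/5.
E[N | stage 2] = (13+14)/2 = 27/2.
E[N] = (1/2)·(34/5) + (1/2)·(27/2) = 203/20.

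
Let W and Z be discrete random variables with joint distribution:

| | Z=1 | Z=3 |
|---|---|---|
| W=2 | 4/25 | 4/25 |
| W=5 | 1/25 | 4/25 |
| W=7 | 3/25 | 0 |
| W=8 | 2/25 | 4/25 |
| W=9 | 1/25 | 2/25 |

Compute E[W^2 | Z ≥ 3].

267/7

P(Z ≥ 3) = 14/25.
Σ W^2·P over the event = 4·(4/25) + 25·(4/25) + 64·(4/25) + 81·(2/25) = 534/25.
E[W^2 | Z ≥ 3] = (534/25) / (14/25) = 267/7.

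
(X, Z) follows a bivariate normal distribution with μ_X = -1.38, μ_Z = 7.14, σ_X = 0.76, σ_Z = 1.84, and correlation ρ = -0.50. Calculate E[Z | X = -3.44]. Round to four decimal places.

The regression of Z on X has slope ρ·σ_Z/σ_X and passes through (μ_X, μ_Z).
E[Z | X=-3.44] = 7.14 + (-0.50)·(1.84/0.76)·(-3.44 − (-1.38)) = 7.14 + (-1.21053)·(-2.06) = 9.6337.

9.6337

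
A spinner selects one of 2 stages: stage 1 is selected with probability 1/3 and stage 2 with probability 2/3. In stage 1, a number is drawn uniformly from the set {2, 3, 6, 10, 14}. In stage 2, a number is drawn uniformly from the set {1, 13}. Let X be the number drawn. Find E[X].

E[X | stage 1] = (2+3+6+10+14)/5 = 7.
E[X | stage 2] = (1+13)/2 = 7.
By the law of total expectation,
E[X] = (1/3)·(7) + (2/3)·(7) = 7.

7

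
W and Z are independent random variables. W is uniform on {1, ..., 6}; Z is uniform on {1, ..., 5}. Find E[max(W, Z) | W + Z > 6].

P(W + Z > 6) = 1/2.
Summing max(W,Z)·P(x,y) over outcomes with W + Z > 6 gives 77/30.
E[max(W, Z) | W + Z > 6] = (77/30) / (1/2) = 77/15.

77/15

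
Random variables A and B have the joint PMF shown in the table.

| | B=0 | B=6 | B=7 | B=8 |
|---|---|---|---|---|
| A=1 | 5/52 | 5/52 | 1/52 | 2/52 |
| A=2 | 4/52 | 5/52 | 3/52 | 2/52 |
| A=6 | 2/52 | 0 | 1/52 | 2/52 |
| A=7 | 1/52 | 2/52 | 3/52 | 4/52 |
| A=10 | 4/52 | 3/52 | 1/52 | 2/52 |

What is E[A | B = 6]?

P(B = 6) = 15/52.
Σ A·P over the event = 1·(5/52) + 2·(5/52) + 7·(2/52) + 10·(3/52) = 59/52.
E[A | B = 6] = (59/52) / (15/52) = 59/15.

59/15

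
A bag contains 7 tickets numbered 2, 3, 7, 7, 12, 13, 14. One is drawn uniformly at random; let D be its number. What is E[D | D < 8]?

19/4

P(D < 8) = 4/7.
Σ over the event: 2·1/7 + 3·1/7 + 7·2/7 = 19/7.
E[D | D < 8] = (19/7) / (4/7) = 19/4.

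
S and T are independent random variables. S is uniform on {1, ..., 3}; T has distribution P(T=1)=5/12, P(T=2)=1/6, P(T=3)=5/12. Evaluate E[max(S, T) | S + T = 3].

2

P(S + T = 3) = 7/36.
Summing max(S,T)·P(x,y) over outcomes with S + T = 3 gives 7/18.
E[max(S, T) | S + T = 3] = (7/18) / (7/36) = 2.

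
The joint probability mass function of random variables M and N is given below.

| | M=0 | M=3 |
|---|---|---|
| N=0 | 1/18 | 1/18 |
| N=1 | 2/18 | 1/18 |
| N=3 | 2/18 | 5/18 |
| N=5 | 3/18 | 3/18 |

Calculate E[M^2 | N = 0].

9/2

P(N = 0) = 1/9.
Σ M^2·P over the event = 0·(1/18) + 9·(1/18) = 1/2.
E[M^2 | N = 0] = (1/2) / (1/9) = 9/2.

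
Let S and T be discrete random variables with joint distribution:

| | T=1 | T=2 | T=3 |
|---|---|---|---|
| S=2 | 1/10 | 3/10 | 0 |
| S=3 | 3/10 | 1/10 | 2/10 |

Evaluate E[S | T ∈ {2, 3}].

P(T ∈ {2, 3}) = 3/5.
Σ S·P over the event = 2·(3/10) + 3·(1/10) + 3·(2/10) = 3/2.
E[S | T ∈ {2, 3}] = (3/2) / (3/5) = 5/2.

5/2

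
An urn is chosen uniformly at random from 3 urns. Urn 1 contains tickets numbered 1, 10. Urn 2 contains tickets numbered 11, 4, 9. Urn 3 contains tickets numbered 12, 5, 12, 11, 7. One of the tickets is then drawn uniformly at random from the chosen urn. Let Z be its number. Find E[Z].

E[Z | urn 1] = (1+10)/2 = 11/2.
E[Z | urn 2] = (11+4+9)/3 = 8.
E[Z | urn 3] = (12+5+12+11+7)/5 = 47/5.
E[Z] = (1/3)·(11/2) + (1/3)·(8) + (1/3)·(47/5) = 229/30.

229/30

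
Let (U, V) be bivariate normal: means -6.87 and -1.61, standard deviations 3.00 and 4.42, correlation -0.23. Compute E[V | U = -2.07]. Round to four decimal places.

-3.2366

The regression of V on U has slope ρ·σ_V/σ_U and passes through (μ_U, μ_V).
E[V | U=-2.07] = -1.61 + (-0.23)·(4.42/3.00)·(-2.07 − (-6.87)) = -1.61 + (-0.33887)·(4.8) = -3.2366.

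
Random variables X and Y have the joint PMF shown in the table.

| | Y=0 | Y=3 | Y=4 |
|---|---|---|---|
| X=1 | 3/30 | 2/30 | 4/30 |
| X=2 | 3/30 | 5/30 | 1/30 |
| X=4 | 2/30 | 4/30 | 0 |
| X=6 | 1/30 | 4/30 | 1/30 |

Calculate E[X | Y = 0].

23/9

P(Y = 0) = 3/10.
Σ X·P over the event = 1·(3/30) + 2·(3/30) + 4·(2/30) + 6·(1/30) = 23/30.
E[X | Y = 0] = (23/30) / (3/10) = 23/9.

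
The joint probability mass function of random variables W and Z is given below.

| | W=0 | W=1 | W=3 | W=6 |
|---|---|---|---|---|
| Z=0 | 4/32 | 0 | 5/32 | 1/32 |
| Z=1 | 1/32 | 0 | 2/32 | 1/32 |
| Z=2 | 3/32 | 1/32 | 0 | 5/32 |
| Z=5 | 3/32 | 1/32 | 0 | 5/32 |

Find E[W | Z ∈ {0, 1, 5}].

64/23

P(Z ∈ {0, 1, 5}) = 23/32.
Summing W·P(W=x,Z=y) over the conditioning event gives 2.
E[W | Z ∈ {0, 1, 5}] = (2) / (23/32) = 64/23.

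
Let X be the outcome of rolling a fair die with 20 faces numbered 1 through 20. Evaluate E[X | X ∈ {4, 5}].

9/2

P(X ∈ {4, 5}) = 1/10.
Σ over the event: 4·1/20 + 5·1/20 = 9/20.
E[X | X ∈ {4, 5}] = (9/20) / (1/10) = 9/2.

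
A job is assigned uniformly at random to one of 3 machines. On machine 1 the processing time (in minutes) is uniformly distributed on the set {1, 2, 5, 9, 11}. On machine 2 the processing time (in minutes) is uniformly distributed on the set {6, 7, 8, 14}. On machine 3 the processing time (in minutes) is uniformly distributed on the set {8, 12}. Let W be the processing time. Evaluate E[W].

487/60

E[W | machine 1] = (1+2+5+9+11)/5 = 28/5.
E[W | machine 2] = (6+7+8+14)/4 = 35/4.
E[W | machine 3] = (8+12)/2 = 10.
E[W] = (1/3)·(28/5) + (1/3)·(35/4) + (1/3)·(10) = 487/60.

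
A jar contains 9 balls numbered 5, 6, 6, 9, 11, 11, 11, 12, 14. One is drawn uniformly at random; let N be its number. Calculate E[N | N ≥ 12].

P(N ≥ 12) = 2/9.
Σ over the event: 12·1/9 + 14·1/9 = 26/9.
E[N | N ≥ 12] = (26/9) / (2/9) = 13.

13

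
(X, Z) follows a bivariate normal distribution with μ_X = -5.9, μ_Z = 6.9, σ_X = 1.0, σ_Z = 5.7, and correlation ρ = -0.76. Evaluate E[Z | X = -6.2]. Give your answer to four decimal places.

E[Z | X=x] = μ_Z + ρ(σ_Z/σ_X)(x − μ_X) for jointly normal variables.
E[Z | X=-6.2] = 6.9 + (-0.76)·(5.7/1.0)·(-6.2 − (-5.9)) = 6.9 + (-4.332)·(-0.3) = 8.1996.

8.1996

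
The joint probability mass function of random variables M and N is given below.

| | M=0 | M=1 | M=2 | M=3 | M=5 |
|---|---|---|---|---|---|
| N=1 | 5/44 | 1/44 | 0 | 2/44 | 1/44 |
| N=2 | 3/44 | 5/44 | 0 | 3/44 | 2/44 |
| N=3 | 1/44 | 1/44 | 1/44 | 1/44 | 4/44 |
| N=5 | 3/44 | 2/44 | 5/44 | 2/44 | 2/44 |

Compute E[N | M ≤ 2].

3

P(M ≤ 2) = 27/44.
Summing N·P(M=x,N=y) over the conditioning event gives 81/44.
E[N | M ≤ 2] = (81/44) / (27/44) = 3.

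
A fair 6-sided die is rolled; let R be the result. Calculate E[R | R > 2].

9/2

Given R > 2, R is equally likely to be any of {3, 4, 5, 6}.
E[R | R > 2] = (3 + 4 + 5 + 6) / 4 = 9/2.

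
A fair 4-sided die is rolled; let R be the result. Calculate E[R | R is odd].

2

Given R is odd, R is equally likely to be any of {1, 3}.
E[R | R is odd] = (1 + 3) / 2 = 2.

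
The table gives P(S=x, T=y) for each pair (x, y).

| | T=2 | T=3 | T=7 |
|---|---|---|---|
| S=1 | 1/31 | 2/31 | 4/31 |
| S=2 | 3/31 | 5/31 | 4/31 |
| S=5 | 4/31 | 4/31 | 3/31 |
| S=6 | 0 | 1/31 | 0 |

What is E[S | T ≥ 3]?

65/23

P(T ≥ 3) = 23/31.
Summing S·P(S=x,T=y) over the conditioning event gives 65/31.
E[S | T ≥ 3] = (65/31) / (23/31) = 65/23.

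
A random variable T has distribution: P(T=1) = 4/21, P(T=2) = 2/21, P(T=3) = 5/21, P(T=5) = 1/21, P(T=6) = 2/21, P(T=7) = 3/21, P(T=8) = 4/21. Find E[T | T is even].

6

P(T is even) = 8/21.
Σ over the event: 2·2/21 + 6·2/21 + 8·4/21 = 16/7.
E[T | T is even] = (16/7) / (8/21) = 6.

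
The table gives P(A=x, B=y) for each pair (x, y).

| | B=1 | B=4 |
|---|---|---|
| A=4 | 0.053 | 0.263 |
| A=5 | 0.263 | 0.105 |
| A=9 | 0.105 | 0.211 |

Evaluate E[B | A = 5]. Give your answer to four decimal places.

P(A = 5) = 0.368.
Σ B·P over the event = 1·(0.263) + 4·(0.105) = 0.683.
E[B | A = 5] = (0.683) / (0.368) = 1.8560.

1.8560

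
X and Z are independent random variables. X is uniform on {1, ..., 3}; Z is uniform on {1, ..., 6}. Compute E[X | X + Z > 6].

Outcomes with X + Z > 6: (1,6), (2,5), (2,6), (3,4), (3,5), (3,6), each with probability 1/18.
E[X | X + Z > 6] = (1 + 2 + 2 + 3 + 3 + 3) / 6 = 7/3.

7/3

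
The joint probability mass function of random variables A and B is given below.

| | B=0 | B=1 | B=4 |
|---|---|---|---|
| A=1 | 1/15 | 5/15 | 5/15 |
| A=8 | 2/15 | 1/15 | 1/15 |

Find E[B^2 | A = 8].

P(A = 8) = 4/15.
Σ B^2·P over the event = 0·(2/15) + 1·(1/15) + 16·(1/15) = 17/15.
E[B^2 | A = 8] = (17/15) / (4/15) = 17/4.

17/4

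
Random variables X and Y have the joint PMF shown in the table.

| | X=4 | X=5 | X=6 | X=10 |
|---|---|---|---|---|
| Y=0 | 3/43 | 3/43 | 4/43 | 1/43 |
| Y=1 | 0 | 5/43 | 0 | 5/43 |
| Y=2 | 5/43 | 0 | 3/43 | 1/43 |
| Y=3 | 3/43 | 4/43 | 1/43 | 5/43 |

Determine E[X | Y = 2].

16/3

P(Y = 2) = 9/43.
Σ X·P over the event = 4·(5/43) + 6·(3/43) + 10·(1/43) = 48/43.
E[X | Y = 2] = (48/43) / (9/43) = 16/3.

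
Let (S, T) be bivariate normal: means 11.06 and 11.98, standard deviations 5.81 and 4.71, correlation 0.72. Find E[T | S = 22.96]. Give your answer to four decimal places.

For a bivariate normal, E[T | S=x] = μ_T + ρ·(σ_T/σ_S)·(x − μ_S).
E[T | S=22.96] = 11.98 + (0.72)·(4.71/5.81)·(22.96 − (11.06)) = 11.98 + (0.58368)·(11.9) = 18.9258.

18.9258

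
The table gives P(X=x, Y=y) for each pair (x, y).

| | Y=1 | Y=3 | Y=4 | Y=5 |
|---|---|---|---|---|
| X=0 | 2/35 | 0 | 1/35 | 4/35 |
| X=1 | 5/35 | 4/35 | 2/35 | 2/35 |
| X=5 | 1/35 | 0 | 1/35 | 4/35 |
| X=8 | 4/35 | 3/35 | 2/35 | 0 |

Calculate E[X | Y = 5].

11/5

P(Y = 5) = 2/7.
Σ X·P over the event = 0·(4/35) + 1·(2/35) + 5·(4/35) = 22/35.
E[X | Y = 5] = (22/35) / (2/7) = 11/5.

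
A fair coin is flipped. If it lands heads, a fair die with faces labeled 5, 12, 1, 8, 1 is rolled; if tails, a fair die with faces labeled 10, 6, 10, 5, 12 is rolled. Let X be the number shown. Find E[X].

7

E[X | heads] = (5+12+1+8+1)/5 = 27/5.
E[X | tails] = (10+6+10+5+12)/5 = 43/5.
E[X] = (1/2)·(27/5) + (1/2)·(43/5) = 7.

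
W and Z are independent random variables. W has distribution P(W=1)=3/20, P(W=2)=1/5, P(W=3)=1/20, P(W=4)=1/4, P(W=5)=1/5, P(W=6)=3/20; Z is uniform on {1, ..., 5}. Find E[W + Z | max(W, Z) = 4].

44/7

P(max(W, Z) = 4) = 7/25.
Summing (W+Z)·P(x,y) over outcomes with max(W, Z) = 4 gives 44/25.
E[W + Z | max(W, Z) = 4] = (44/25) / (7/25) = 44/7.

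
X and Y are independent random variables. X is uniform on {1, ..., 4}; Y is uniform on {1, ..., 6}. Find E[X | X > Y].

Outcomes with X > Y: (2,1), (3,1), (3,2), (4,1), (4,2), (4,3), each with probability 1/24.
E[X | X > Y] = (2 + 3 + 3 + 4 + 4 + 4) / 6 = 10/3.

10/3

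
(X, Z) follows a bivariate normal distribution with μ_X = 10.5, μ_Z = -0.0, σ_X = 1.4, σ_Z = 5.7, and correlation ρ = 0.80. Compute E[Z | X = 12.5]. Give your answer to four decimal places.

E[Z | X=x] = μ_Z + ρ(σ_Z/σ_X)(x − μ_X) for jointly normal variables.
E[Z | X=12.5] = -0.0 + (0.80)·(5.7/1.4)·(12.5 − (10.5)) = -0.0 + (3.25714)·(2) = 6.5143.

6.5143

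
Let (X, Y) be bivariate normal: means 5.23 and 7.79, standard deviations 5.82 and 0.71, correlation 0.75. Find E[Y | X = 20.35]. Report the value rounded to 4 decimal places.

The regression of Y on X has slope ρ·σ_Y/σ_X and passes through (μ_X, μ_Y).
E[Y | X=20.35] = 7.79 + (0.75)·(0.71/5.82)·(20.35 − (5.23)) = 7.79 + (0.091495)·(15.12) = 9.1734.

9.1734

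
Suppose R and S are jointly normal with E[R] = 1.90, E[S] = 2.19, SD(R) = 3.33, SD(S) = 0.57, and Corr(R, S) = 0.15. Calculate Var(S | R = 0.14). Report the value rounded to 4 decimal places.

Var(S | R=x) = (1 − ρ²)·σ_S².
Var(S | R=0.14) = (0.57)²·(1 − (0.15)²) = 0.3249·0.9775 = 0.3176.

0.3176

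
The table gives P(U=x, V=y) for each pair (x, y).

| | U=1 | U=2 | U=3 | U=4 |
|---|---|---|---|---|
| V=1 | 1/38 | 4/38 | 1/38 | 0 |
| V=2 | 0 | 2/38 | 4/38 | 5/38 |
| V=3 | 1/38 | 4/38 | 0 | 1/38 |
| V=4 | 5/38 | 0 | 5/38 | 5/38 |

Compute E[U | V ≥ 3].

P(V ≥ 3) = 21/38.
Σ U·P over the event = 1·(1/38) + 1·(5/38) + 2·(4/38) + 3·(5/38) + 4·(1/38) + 4·(5/38) = 53/38.
E[U | V ≥ 3] = (53/38) / (21/38) = 53/21.

53/21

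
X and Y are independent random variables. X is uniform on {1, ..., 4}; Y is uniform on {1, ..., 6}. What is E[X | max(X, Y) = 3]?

P(max(X, Y) = 3) = 5/24.
Summing X·P(x,y) over outcomes with max(X, Y) = 3 gives 1/2.
E[X | max(X, Y) = 3] = (1/2) / (5/24) = 12/5.

12/5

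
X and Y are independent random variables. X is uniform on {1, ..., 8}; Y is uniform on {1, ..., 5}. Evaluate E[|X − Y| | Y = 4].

2

P(Y = 4) = 1/5.
Summing |X−Y|·P(x,y) over outcomes with Y = 4 gives 2/5.
E[|X − Y| | Y = 4] = (2/5) / (1/5) = 2.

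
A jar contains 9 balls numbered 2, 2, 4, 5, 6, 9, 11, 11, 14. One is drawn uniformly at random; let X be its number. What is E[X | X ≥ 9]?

45/4

P(X ≥ 9) = 4/9.
Σ over the event: 9·1/9 + 11·2/9 + 14·1/9 = 5.
E[X | X ≥ 9] = (5) / (4/9) = 45/4.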